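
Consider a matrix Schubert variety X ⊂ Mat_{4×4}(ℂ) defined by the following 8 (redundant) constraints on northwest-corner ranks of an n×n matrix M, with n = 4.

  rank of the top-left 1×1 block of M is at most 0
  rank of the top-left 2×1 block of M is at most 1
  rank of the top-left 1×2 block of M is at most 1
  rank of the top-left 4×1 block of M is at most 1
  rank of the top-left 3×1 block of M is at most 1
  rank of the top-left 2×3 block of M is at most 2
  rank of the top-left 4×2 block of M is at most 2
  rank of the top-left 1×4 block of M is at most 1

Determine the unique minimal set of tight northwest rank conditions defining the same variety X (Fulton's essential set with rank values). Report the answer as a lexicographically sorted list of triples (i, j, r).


Reconstructing r_w from the 8 given conditions:

  R[1]: 0 1 1 1
  R[2]: 1 2 2 2
  R[3]: 1 2 3 3
  R[4]: 1 2 3 4

so w = (2, 1, 3, 4).

ℓ(w)=1; the 1 essential cell (i,j,r):

[(1, 1, 0)]


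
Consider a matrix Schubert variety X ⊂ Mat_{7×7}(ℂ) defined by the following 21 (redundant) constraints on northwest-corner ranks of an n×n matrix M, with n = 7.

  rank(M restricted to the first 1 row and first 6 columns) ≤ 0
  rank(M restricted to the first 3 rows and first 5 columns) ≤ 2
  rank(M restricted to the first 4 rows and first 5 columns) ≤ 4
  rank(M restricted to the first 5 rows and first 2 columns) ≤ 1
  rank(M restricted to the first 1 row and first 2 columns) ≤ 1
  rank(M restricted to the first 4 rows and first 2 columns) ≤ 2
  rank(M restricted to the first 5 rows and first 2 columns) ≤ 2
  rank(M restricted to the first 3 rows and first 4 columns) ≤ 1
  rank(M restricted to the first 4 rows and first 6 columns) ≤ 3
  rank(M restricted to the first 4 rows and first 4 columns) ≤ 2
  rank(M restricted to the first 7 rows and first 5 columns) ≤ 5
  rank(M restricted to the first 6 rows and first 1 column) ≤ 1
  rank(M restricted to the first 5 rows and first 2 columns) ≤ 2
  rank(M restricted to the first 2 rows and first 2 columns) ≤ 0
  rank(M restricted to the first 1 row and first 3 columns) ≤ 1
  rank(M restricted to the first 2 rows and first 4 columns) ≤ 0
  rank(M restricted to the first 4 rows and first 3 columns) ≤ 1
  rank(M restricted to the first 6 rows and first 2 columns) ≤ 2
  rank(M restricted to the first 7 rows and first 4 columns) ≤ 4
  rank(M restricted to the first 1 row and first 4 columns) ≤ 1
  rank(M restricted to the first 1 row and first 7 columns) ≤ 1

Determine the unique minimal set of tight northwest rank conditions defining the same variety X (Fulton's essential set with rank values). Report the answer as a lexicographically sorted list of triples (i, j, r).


Reconstructing r_w from the 21 given conditions:

  0, 0, 0, 0, 0, 0, 1
  0, 0, 0, 0, 1, 1, 2
  1, 1, 1, 1, 2, 2, 3
  1, 1, 1, 2, 3, 3, 4
  1, 1, 2, 3, 4, 4, 5
  1, 2, 3, 4, 5, 5, 6
  1, 2, 3, 4, 5, 6, 7

the unique w with this rank table is (7, 5, 1, 4, 3, 2, 6).

D(w) has 13 cells with 4 SE-corners; essential set:

[(1, 6, 0), (2, 4, 0), (4, 3, 1), (5, 2, 1)]


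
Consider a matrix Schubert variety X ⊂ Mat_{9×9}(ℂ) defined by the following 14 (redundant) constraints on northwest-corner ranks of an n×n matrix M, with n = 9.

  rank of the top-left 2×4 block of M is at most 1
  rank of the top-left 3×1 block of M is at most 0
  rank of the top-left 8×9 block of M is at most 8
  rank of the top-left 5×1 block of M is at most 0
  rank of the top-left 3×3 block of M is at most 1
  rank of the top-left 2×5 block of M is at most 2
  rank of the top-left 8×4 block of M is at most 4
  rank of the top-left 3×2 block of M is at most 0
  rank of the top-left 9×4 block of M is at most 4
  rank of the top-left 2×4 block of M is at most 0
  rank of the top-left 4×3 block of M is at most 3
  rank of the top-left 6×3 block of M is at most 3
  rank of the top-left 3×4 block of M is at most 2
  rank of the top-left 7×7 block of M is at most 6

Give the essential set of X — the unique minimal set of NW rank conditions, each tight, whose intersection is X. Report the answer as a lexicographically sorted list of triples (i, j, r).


Computing R[i][j] = min implied NW-rank bound (n=9, 14 conditions):

  row 1: 0 0 0 0 1 1 1 1 1
  row 2: 0 0 0 0 1 2 2 2 2
  row 3: 0 0 1 1 2 3 3 3 3
  row 4: 0 1 2 2 3 4 4 4 4
  row 5: 0 1 2 3 4 5 5 5 5
  row 6: 1 2 3 4 5 6 6 6 6
  row 7: 1 2 3 4 5 6 6 7 7
  row 8: 1 2 3 4 5 6 7 8 8
  row 9: 1 2 3 4 5 6 7 8 9

the unique w with this rank table is (5, 6, 3, 2, 4, 1, 8, 7, 9).

ℓ(w)=13; the 4 essential cells (i,j,r):

[(2, 4, 0), (3, 2, 0), (5, 1, 0), (7, 7, 6)]


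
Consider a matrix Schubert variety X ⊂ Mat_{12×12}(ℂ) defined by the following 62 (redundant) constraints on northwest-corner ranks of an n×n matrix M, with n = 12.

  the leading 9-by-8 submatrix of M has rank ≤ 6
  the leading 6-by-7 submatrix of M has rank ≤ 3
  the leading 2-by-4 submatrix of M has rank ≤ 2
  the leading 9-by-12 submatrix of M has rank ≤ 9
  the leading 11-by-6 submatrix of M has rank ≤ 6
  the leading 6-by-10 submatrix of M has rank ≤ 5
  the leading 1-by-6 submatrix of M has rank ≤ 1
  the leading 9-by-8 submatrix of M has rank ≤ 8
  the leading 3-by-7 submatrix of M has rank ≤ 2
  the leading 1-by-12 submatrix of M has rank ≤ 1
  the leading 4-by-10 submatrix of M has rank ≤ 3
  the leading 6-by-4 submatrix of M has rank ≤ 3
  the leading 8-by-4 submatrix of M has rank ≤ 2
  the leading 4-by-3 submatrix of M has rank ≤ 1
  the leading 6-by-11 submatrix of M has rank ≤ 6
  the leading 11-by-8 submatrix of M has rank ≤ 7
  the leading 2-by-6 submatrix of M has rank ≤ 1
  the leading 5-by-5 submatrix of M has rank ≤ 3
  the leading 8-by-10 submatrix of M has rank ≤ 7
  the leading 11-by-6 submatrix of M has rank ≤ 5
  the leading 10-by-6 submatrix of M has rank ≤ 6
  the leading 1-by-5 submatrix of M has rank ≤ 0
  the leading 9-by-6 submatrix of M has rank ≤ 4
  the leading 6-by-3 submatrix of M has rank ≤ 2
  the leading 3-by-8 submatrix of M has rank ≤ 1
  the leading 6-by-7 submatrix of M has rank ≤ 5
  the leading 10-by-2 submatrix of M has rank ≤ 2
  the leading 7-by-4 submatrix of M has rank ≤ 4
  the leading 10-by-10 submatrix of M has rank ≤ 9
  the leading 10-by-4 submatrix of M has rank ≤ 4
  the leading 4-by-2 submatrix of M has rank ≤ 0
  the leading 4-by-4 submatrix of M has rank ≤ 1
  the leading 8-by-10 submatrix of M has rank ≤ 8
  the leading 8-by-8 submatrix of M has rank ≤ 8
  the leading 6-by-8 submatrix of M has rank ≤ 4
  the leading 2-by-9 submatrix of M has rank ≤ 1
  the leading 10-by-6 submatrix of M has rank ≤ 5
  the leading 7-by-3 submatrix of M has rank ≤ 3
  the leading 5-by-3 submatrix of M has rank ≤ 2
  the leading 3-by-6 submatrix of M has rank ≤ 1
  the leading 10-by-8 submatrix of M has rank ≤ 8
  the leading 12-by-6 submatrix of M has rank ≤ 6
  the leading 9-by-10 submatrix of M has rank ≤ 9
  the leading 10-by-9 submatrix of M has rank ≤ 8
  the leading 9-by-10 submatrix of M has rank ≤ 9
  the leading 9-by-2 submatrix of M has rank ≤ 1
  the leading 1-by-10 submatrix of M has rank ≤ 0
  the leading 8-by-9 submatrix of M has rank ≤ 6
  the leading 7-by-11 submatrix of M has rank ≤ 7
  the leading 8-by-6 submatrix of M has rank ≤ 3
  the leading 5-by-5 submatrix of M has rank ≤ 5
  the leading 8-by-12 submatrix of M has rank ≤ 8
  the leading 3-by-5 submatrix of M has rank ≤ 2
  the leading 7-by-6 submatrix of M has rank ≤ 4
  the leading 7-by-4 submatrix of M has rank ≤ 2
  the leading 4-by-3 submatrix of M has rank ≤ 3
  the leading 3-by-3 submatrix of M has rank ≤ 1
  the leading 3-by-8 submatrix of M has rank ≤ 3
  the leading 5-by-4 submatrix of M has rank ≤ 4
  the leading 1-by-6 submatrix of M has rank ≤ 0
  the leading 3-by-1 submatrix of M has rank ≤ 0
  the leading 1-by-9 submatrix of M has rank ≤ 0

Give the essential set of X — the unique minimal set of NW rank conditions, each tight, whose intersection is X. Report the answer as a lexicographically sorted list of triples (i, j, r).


The tightest implied rank at each (i,j), from the 62 conditions:

  row 1: 0 0 0 0 0 0 0 0 0 0 1 1
  row 2: 0 0 1 1 1 1 1 1 1 1 2 2
  row 3: 0 0 1 1 1 1 1 1 2 2 3 3
  row 4: 0 0 1 1 2 2 2 2 3 3 4 4
  row 5: 1 1 2 2 3 3 3 3 4 4 5 5
  row 6: 1 1 2 2 3 3 3 4 5 5 6 6
  row 7: 1 1 2 2 3 3 4 5 6 6 7 7
  row 8: 1 1 2 2 3 3 4 5 6 7 8 8
  row 9: 1 1 2 3 4 4 5 6 7 8 9 9
  row 10: 1 2 3 4 5 5 6 7 8 9 10 10
  row 11: 1 2 3 4 5 5 6 7 8 9 10 11
  row 12: 1 2 3 4 5 6 7 8 9 10 11 12

hence w(1..12) = (11, 3, 9, 5, 1, 8, 7, 10, 4, 2, 12, 6).

9 SE-corners of the 34-cell Rothe diagram give Ess(w):

[(1, 10, 0), (3, 8, 1), (4, 2, 0), (4, 4, 1), (6, 7, 3), (8, 4, 2), (8, 6, 3), (9, 2, 1), (11, 6, 5)]


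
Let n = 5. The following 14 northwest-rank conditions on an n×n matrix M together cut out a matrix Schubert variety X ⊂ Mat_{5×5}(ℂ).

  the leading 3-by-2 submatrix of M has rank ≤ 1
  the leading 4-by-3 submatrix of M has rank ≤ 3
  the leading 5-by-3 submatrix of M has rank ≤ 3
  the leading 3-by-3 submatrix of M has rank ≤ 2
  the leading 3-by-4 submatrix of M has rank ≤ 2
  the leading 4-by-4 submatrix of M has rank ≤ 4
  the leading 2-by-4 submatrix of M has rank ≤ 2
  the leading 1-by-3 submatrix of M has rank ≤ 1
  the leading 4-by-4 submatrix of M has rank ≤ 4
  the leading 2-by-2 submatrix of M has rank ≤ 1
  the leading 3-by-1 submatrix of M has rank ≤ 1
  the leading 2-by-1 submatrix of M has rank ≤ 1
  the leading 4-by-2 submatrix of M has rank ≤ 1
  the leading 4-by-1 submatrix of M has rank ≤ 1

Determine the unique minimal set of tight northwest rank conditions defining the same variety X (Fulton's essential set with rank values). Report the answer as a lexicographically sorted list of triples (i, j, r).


Rank table r_w(5×5) implied by the 14 constraints:

  R[1]: 1, 1, 1, 1, 1
  R[2]: 1, 1, 2, 2, 2
  R[3]: 1, 1, 2, 2, 3
  R[4]: 1, 1, 2, 3, 4
  R[5]: 1, 2, 3, 4, 5

giving w = (1, 3, 5, 4, 2) via Δ²R.

D(w) has 4 cells with 2 SE-corners; essential set:

[(3, 4, 2), (4, 2, 1)]


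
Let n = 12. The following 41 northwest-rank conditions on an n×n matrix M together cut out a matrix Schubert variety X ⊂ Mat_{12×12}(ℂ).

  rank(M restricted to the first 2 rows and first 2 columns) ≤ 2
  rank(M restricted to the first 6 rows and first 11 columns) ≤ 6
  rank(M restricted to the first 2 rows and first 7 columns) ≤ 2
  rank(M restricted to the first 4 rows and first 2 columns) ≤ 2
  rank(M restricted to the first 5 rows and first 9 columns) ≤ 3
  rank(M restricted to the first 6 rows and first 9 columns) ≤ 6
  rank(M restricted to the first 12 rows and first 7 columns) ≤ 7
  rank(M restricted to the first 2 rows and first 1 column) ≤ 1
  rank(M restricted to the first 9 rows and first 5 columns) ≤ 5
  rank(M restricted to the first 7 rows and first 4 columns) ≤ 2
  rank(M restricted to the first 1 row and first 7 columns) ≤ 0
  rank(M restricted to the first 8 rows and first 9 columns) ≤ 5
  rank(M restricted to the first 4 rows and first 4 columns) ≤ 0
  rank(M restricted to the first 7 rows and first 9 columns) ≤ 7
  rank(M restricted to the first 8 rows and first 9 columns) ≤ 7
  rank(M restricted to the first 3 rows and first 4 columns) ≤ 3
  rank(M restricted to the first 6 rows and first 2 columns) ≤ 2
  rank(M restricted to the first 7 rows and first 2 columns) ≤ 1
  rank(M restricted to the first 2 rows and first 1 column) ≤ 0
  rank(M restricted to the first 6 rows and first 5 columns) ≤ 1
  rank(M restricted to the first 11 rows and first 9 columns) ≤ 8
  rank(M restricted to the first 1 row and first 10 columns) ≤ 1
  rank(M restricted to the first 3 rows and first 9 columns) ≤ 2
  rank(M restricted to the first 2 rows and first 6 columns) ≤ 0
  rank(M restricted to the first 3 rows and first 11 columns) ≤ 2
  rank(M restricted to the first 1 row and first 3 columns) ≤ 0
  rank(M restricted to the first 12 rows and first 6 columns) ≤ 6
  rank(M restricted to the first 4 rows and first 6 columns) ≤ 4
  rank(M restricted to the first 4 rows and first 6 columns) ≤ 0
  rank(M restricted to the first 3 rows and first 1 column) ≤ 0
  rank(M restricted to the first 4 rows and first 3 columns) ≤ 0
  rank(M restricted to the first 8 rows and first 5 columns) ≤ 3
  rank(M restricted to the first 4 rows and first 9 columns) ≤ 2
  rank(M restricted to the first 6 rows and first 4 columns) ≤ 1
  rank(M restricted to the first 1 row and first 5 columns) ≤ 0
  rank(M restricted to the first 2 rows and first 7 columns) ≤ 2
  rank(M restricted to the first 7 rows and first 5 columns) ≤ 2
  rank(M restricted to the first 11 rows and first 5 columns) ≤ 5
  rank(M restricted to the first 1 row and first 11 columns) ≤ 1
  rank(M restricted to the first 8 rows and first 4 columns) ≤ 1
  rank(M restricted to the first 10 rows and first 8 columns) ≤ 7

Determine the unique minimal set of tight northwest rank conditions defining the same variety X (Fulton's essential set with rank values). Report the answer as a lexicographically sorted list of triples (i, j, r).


Computing R[i][j] = min implied NW-rank bound (n=12, 41 conditions):

  R[1]: 0 0 0 0 0 0 0 1 1 1 1 1
  R[2]: 0 0 0 0 0 0 1 2 2 2 2 2
  R[3]: 0 0 0 0 0 0 1 2 2 2 2 3
  R[4]: 0 0 0 0 0 0 1 2 2 3 3 4
  R[5]: 1 1 1 1 1 1 2 3 3 4 4 5
  R[6]: 1 1 1 1 1 2 3 4 4 5 5 6
  R[7]: 1 1 1 1 2 3 4 5 5 6 6 7
  R[8]: 1 1 1 1 2 3 4 5 5 6 7 8
  R[9]: 1 2 2 2 3 4 5 6 6 7 8 9
  R[10]: 1 2 3 3 4 5 6 7 7 8 9 10
  R[11]: 1 2 3 4 5 6 7 8 8 9 10 11
  R[12]: 1 2 3 4 5 6 7 8 9 10 11 12

the unique w with this rank table is (8, 7, 12, 10, 1, 6, 5, 11, 2, 3, 4, 9).

|D(w)|=40, |Ess(w)|=7:

[(1, 7, 0), (3, 11, 2), (4, 6, 0), (4, 9, 2), (6, 5, 1), (8, 4, 1), (8, 9, 5)]


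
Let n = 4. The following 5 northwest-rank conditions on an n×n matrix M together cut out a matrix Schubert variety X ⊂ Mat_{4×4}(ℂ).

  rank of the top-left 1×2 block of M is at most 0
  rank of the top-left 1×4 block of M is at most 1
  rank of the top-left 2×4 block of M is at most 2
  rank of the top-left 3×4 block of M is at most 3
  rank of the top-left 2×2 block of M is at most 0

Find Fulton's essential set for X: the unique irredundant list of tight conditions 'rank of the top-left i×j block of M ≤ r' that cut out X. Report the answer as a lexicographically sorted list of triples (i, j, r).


Computing R[i][j] = min implied NW-rank bound (n=4, 5 conditions):

  R[1]: 0 0 1 1
  R[2]: 0 0 1 2
  R[3]: 1 1 2 3
  R[4]: 1 2 3 4

giving w = (3, 4, 1, 2) via Δ²R.

1 SE-corner of the 4-cell Rothe diagram gives Ess(w):

[(2, 2, 0)]


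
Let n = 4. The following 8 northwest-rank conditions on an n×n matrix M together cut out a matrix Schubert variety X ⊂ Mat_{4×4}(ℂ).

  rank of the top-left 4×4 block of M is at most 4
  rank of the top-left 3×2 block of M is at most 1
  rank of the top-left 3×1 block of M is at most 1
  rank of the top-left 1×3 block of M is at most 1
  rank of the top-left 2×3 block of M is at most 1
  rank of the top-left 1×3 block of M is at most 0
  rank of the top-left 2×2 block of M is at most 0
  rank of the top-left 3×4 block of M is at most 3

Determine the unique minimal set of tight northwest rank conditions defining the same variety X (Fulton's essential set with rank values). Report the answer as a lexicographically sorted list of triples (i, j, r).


Propagating the 8 rank bounds to every northwest block:

  0 0 0 1
  0 0 1 2
  1 1 2 3
  1 2 3 4

reading off 1-entries of Δ²R: w = (4, 3, 1, 2).

ℓ(w)=5; the 2 essential cells (i,j,r):

[(1, 3, 0), (2, 2, 0)]


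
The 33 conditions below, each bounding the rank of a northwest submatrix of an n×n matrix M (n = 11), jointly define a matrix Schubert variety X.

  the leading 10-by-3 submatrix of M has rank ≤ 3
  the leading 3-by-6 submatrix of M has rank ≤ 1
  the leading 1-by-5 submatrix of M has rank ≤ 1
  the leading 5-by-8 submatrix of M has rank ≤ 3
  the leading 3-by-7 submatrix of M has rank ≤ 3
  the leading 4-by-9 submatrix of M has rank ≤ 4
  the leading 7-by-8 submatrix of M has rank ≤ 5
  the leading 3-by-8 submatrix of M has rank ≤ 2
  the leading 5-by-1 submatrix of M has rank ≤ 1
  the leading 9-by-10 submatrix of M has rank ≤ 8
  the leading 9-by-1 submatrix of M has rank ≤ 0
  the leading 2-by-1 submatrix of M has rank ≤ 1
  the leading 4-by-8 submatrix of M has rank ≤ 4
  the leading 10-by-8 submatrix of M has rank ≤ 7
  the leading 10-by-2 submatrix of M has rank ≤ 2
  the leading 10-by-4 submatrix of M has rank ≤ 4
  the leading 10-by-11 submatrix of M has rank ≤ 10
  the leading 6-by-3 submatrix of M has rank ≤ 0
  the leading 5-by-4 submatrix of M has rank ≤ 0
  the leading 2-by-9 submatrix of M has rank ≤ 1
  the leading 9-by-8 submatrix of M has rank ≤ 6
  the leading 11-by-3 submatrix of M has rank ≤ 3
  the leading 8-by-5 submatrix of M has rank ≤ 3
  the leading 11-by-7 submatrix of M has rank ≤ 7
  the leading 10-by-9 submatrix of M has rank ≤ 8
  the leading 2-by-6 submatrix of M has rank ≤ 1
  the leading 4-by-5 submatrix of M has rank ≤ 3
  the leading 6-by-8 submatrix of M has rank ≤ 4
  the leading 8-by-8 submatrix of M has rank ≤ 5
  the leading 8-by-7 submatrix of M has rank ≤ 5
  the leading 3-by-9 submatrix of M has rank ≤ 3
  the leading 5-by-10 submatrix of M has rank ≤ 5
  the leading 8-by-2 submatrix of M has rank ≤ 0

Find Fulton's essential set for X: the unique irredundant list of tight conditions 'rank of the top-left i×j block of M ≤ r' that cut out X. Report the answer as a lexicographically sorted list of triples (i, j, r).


Computing R[i][j] = min implied NW-rank bound (n=11, 33 conditions):

  0 0 0 0 1 1 1 1 1 1 1
  0 0 0 0 1 1 1 1 1 2 2
  0 0 0 0 1 1 2 2 2 3 3
  0 0 0 0 1 2 3 3 3 4 4
  0 0 0 0 1 2 3 3 4 5 5
  0 0 0 1 2 3 4 4 5 6 6
  0 0 1 2 3 4 5 5 6 7 7
  0 0 1 2 3 4 5 5 6 7 8
  0 1 2 3 4 5 6 6 7 8 9
  1 2 3 4 5 6 7 7 8 9 10
  1 2 3 4 5 6 7 8 9 10 11

hence w(1..11) = (5, 10, 7, 6, 9, 4, 3, 11, 2, 1, 8).

Rothe diagram D(w) (35 cells), 8 SE-corners (essential conditions):

[(2, 9, 1), (3, 6, 1), (5, 4, 0), (5, 8, 3), (6, 3, 0), (8, 2, 0), (8, 8, 5), (9, 1, 0)]


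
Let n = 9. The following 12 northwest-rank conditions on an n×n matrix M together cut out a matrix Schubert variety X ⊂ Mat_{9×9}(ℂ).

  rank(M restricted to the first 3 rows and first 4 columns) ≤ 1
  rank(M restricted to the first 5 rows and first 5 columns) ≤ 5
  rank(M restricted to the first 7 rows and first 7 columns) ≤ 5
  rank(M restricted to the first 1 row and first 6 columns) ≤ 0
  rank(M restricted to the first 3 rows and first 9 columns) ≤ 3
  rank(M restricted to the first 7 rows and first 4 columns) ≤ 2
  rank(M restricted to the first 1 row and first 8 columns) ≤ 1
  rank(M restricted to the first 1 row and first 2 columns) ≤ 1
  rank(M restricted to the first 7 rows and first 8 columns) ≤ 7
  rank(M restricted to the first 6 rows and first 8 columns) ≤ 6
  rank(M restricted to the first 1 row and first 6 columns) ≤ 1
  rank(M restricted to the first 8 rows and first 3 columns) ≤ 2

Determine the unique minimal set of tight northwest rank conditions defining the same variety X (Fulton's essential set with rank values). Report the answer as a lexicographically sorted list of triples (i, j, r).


Propagating the 12 rank bounds to every northwest block:

  i=1: 0, 0, 0, 0, 0, 0, 1, 1, 1
  i=2: 1, 1, 1, 1, 1, 1, 2, 2, 2
  i=3: 1, 1, 1, 1, 2, 2, 3, 3, 3
  i=4: 1, 2, 2, 2, 3, 3, 4, 4, 4
  i=5: 1, 2, 2, 2, 3, 4, 5, 5, 5
  i=6: 1, 2, 2, 2, 3, 4, 5, 6, 6
  i=7: 1, 2, 2, 2, 3, 4, 5, 6, 7
  i=8: 1, 2, 2, 3, 4, 5, 6, 7, 8
  i=9: 1, 2, 3, 4, 5, 6, 7, 8, 9

giving w = (7, 1, 5, 2, 6, 8, 9, 4, 3) via Δ²R.

4 SE-corners of the 16-cell Rothe diagram give Ess(w):

[(1, 6, 0), (3, 4, 1), (7, 4, 2), (8, 3, 2)]


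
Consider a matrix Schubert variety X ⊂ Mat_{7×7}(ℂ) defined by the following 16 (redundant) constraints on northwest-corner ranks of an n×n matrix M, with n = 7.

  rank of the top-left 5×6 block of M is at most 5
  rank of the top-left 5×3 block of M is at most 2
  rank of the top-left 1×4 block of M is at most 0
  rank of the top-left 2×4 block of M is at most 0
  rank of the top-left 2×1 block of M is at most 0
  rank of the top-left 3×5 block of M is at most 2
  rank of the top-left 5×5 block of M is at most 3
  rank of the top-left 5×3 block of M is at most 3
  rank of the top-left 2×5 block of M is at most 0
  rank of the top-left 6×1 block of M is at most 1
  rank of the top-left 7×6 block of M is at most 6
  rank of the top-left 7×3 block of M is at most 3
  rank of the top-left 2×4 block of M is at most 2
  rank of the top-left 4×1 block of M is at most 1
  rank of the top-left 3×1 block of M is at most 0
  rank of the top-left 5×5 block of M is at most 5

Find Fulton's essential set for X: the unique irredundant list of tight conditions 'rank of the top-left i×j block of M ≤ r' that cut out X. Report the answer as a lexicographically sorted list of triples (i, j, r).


Computing R[i][j] = min implied NW-rank bound (n=7, 16 conditions):

  row 1: 0 0 0 0 0 1 1
  row 2: 0 0 0 0 0 1 2
  row 3: 0 1 1 1 1 2 3
  row 4: 1 2 2 2 2 3 4
  row 5: 1 2 2 3 3 4 5
  row 6: 1 2 3 4 4 5 6
  row 7: 1 2 3 4 5 6 7

so w = (6, 7, 2, 1, 4, 3, 5).

ℓ(w)=12; the 3 essential cells (i,j,r):

[(2, 5, 0), (3, 1, 0), (5, 3, 2)]


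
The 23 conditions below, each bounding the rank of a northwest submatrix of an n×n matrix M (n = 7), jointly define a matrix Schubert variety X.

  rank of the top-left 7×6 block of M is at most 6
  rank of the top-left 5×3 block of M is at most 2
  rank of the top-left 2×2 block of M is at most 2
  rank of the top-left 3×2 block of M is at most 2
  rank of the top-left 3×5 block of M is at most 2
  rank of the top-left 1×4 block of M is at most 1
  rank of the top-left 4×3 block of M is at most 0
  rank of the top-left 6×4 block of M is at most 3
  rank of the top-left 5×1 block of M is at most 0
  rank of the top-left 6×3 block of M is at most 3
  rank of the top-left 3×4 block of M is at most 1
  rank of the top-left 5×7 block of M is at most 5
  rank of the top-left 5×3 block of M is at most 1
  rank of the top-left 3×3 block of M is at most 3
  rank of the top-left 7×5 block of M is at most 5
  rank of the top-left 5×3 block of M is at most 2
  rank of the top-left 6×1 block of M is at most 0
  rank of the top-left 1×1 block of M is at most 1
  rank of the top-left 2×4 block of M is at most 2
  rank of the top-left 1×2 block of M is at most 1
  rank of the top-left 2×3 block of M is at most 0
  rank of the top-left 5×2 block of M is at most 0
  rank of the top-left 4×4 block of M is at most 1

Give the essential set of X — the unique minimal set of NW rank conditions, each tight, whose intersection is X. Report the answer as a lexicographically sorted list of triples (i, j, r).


Rank table r_w(7×7) implied by the 23 constraints:

  R[1]: 0  0  0  1  1  1  1
  R[2]: 0  0  0  1  2  2  2
  R[3]: 0  0  0  1  2  3  3
  R[4]: 0  0  0  1  2  3  4
  R[5]: 0  0  1  2  3  4  5
  R[6]: 0  1  2  3  4  5  6
  R[7]: 1  2  3  4  5  6  7

reading off 1-entries of Δ²R: w = (4, 5, 6, 7, 3, 2, 1).

ℓ(w)=15; the 3 essential cells (i,j,r):

[(4, 3, 0), (5, 2, 0), (6, 1, 0)]


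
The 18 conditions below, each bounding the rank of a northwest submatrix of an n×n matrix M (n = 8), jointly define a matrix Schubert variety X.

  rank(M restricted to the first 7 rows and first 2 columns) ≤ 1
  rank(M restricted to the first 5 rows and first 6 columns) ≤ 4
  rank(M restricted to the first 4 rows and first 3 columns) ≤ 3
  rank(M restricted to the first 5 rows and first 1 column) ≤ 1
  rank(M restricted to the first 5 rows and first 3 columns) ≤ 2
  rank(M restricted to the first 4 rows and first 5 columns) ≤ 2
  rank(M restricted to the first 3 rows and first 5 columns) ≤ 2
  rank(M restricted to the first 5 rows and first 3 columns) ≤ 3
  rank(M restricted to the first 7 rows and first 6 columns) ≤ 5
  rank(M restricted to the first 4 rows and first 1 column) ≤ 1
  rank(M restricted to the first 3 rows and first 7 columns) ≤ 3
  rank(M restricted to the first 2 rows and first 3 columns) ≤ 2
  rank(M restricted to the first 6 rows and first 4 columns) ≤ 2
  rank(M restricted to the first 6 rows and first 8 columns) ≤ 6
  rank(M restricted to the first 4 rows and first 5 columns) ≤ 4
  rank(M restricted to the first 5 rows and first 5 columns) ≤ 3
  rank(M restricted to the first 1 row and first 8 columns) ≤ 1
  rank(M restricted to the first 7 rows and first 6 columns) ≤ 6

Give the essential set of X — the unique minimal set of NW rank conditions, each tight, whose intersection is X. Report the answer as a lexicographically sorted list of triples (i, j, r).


Recovering R(i,j) via the rank-extension bound from the 18 conditions:

  i=1: 1 | 1 | 1 | 1 | 1 | 1 | 1 | 1
  i=2: 1 | 1 | 2 | 2 | 2 | 2 | 2 | 2
  i=3: 1 | 1 | 2 | 2 | 2 | 3 | 3 | 3
  i=4: 1 | 1 | 2 | 2 | 2 | 3 | 4 | 4
  i=5: 1 | 1 | 2 | 2 | 3 | 4 | 5 | 5
  i=6: 1 | 1 | 2 | 2 | 3 | 4 | 5 | 6
  i=7: 1 | 1 | 2 | 3 | 4 | 5 | 6 | 7
  i=8: 1 | 2 | 3 | 4 | 5 | 6 | 7 | 8

second differences of R give the permutation w = (1, 3, 6, 7, 5, 8, 4, 2).

ℓ(w)=12; the 3 essential cells (i,j,r):

[(4, 5, 2), (6, 4, 2), (7, 2, 1)]


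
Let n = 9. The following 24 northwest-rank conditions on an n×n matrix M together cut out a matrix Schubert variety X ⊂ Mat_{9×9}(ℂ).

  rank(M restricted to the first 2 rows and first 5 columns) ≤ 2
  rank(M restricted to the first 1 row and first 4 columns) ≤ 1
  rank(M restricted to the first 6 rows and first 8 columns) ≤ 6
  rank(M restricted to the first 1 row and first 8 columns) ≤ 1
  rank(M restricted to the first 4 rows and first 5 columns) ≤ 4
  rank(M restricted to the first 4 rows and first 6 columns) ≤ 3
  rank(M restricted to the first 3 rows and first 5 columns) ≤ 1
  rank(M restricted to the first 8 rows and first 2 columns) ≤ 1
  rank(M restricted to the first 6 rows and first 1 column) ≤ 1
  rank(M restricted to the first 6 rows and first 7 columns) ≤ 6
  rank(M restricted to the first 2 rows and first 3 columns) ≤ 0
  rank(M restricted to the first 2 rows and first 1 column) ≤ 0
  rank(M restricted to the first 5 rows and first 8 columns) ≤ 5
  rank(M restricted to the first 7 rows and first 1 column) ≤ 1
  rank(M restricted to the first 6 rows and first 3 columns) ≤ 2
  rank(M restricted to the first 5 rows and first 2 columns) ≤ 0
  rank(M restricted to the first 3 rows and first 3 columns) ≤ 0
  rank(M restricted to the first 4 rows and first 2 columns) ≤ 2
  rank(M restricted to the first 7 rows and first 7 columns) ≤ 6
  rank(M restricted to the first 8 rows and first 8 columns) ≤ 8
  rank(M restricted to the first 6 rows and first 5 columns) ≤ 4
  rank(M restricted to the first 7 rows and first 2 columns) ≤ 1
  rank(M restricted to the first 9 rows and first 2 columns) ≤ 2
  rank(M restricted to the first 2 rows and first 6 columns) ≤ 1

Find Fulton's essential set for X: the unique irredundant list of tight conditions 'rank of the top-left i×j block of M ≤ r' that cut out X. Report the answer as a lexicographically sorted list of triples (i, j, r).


Recovering R(i,j) via the rank-extension bound from the 24 conditions:

  0 | 0 | 0 | 1 | 1 | 1 | 1 | 1 | 1
  0 | 0 | 0 | 1 | 1 | 1 | 2 | 2 | 2
  0 | 0 | 0 | 1 | 1 | 2 | 3 | 3 | 3
  0 | 0 | 1 | 2 | 2 | 3 | 4 | 4 | 4
  0 | 0 | 1 | 2 | 3 | 4 | 5 | 5 | 5
  1 | 1 | 2 | 3 | 4 | 5 | 6 | 6 | 6
  1 | 1 | 2 | 3 | 4 | 5 | 6 | 7 | 7
  1 | 1 | 2 | 3 | 4 | 5 | 6 | 7 | 8
  1 | 2 | 3 | 4 | 5 | 6 | 7 | 8 | 9

second differences of R give the permutation w = (4, 7, 6, 3, 5, 1, 8, 9, 2).

D(w) has 18 cells with 5 SE-corners; essential set:

[(2, 6, 1), (3, 3, 0), (3, 5, 1), (5, 2, 0), (8, 2, 1)]


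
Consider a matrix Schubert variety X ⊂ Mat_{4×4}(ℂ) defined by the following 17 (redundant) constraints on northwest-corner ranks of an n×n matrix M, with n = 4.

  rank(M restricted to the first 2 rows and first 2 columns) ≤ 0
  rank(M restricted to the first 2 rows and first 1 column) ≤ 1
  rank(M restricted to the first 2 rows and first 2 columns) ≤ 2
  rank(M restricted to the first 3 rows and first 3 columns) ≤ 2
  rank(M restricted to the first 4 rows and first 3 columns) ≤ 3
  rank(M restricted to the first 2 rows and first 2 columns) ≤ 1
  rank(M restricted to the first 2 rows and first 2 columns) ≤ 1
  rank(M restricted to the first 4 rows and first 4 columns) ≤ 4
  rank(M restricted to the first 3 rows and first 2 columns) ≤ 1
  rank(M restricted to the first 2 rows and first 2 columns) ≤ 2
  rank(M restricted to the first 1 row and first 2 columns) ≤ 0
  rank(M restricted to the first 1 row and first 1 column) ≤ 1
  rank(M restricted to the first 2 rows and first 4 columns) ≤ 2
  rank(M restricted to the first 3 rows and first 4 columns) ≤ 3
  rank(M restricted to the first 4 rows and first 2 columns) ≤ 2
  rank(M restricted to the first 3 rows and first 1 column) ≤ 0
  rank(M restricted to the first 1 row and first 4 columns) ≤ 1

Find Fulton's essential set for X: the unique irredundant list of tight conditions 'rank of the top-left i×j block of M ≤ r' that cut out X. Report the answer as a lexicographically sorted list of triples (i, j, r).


Rank table r_w(4×4) implied by the 17 constraints:

  R[1]: 0, 0, 1, 1
  R[2]: 0, 0, 1, 2
  R[3]: 0, 1, 2, 3
  R[4]: 1, 2, 3, 4

giving w = (3, 4, 2, 1) via Δ²R.

|D(w)|=5, |Ess(w)|=2:

[(2, 2, 0), (3, 1, 0)]


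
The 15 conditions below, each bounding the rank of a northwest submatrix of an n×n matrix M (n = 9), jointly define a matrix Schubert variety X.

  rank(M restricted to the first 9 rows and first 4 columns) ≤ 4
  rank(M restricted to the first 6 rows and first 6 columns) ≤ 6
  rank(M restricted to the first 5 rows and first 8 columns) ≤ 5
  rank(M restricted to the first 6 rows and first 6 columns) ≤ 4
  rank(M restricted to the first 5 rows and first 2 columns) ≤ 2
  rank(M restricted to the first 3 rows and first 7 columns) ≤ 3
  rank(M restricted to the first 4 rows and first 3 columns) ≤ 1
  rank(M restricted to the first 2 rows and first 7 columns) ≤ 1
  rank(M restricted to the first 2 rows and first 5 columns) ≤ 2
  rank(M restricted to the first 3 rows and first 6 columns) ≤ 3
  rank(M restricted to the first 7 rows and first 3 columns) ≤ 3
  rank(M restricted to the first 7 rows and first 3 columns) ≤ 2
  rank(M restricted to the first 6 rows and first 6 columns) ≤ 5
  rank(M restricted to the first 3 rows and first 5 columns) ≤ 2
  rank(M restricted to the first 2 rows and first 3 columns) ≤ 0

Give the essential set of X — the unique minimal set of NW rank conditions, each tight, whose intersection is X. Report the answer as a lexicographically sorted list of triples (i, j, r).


Reconstructing r_w from the 15 given conditions:

  i=1: 0 | 0 | 0 | 1 | 1 | 1 | 1 | 1 | 1
  i=2: 0 | 0 | 0 | 1 | 1 | 1 | 1 | 2 | 2
  i=3: 1 | 1 | 1 | 2 | 2 | 2 | 2 | 3 | 3
  i=4: 1 | 1 | 1 | 2 | 3 | 3 | 3 | 4 | 4
  i=5: 1 | 2 | 2 | 3 | 4 | 4 | 4 | 5 | 5
  i=6: 1 | 2 | 2 | 3 | 4 | 4 | 5 | 6 | 6
  i=7: 1 | 2 | 2 | 3 | 4 | 5 | 6 | 7 | 7
  i=8: 1 | 2 | 3 | 4 | 5 | 6 | 7 | 8 | 8
  i=9: 1 | 2 | 3 | 4 | 5 | 6 | 7 | 8 | 9

the unique w with this rank table is (4, 8, 1, 5, 2, 7, 6, 3, 9).

Rothe diagram D(w) (14 cells), 5 SE-corners (essential conditions):

[(2, 3, 0), (2, 7, 1), (4, 3, 1), (6, 6, 4), (7, 3, 2)]


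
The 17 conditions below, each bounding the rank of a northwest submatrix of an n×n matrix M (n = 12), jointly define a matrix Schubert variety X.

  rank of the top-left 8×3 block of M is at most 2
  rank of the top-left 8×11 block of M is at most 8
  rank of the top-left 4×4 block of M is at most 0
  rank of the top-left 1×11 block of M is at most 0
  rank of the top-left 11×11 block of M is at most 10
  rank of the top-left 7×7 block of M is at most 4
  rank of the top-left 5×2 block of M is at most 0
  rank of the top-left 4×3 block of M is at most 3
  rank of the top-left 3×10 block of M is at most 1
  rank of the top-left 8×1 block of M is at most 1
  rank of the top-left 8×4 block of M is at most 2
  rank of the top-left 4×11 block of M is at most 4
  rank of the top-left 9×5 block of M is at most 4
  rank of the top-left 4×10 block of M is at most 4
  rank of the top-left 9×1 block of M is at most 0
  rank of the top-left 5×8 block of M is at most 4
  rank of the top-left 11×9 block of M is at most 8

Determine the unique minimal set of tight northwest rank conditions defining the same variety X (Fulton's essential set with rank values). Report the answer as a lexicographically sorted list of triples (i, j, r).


The tightest implied rank at each (i,j), from the 17 conditions:

  0 0 0 0 0 0 0 0 0 0 0 1
  0 0 0 0 1 1 1 1 1 1 1 2
  0 0 0 0 1 1 1 1 1 1 2 3
  0 0 0 0 1 2 2 2 2 2 3 4
  0 0 1 1 2 3 3 3 3 3 4 5
  0 1 2 2 3 4 4 4 4 4 5 6
  0 1 2 2 3 4 4 5 5 5 6 7
  0 1 2 2 3 4 5 6 6 6 7 8
  0 1 2 3 4 5 6 7 7 7 8 9
  1 2 3 4 5 6 7 8 8 8 9 10
  1 2 3 4 5 6 7 8 8 9 10 11
  1 2 3 4 5 6 7 8 9 10 11 12

hence w(1..12) = (12, 5, 11, 6, 3, 2, 8, 7, 4, 1, 10, 9).

ℓ(w)=38; the 8 essential cells (i,j,r):

[(1, 11, 0), (3, 10, 1), (4, 4, 0), (5, 2, 0), (7, 7, 4), (8, 4, 2), (9, 1, 0), (11, 9, 8)]


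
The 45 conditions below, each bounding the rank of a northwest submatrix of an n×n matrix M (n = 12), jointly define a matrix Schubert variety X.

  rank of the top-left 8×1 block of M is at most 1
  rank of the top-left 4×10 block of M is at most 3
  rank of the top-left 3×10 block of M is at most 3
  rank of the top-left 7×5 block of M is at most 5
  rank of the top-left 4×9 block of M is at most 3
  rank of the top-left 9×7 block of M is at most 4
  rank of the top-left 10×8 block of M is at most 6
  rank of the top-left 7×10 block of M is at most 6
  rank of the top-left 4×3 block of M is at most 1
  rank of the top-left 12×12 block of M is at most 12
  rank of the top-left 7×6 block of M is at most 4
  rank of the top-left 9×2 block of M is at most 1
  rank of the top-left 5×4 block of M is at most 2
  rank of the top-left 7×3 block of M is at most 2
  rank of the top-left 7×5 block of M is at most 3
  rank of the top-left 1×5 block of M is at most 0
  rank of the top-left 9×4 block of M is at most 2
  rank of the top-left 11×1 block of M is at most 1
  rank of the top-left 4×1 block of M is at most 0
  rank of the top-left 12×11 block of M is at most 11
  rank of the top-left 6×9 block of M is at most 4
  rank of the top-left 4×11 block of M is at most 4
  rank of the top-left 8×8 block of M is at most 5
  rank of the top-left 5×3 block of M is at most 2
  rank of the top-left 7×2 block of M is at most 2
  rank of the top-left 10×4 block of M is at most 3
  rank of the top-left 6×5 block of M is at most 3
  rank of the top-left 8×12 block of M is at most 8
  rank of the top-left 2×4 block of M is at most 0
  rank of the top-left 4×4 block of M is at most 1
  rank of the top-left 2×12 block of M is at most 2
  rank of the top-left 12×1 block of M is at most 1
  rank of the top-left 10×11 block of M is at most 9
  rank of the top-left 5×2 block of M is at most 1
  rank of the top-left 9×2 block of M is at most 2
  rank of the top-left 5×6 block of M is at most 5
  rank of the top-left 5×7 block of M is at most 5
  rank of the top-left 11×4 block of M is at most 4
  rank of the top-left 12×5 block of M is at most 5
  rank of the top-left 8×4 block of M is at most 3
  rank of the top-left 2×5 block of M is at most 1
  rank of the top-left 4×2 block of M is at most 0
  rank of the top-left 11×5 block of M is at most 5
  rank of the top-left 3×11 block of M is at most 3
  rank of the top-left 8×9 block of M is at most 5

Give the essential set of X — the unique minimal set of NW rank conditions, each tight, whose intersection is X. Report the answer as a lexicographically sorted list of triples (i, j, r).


Propagating the 45 rank bounds to every northwest block:

  R[1]: 0 0 0 0 0 1 1 1 1 1 1 1
  R[2]: 0 0 0 0 1 2 2 2 2 2 2 2
  R[3]: 0 0 1 1 2 3 3 3 3 3 3 3
  R[4]: 0 0 1 1 2 3 3 3 3 3 4 4
  R[5]: 1 1 2 2 3 4 4 4 4 4 5 5
  R[6]: 1 1 2 2 3 4 4 4 4 5 6 6
  R[7]: 1 1 2 2 3 4 4 5 5 6 7 7
  R[8]: 1 1 2 2 3 4 4 5 5 6 7 8
  R[9]: 1 1 2 2 3 4 4 5 6 7 8 9
  R[10]: 1 2 3 3 4 5 5 6 7 8 9 10
  R[11]: 1 2 3 4 5 6 6 7 8 9 10 11
  R[12]: 1 2 3 4 5 6 7 8 9 10 11 12

second differences of R give the permutation w = (6, 5, 3, 11, 1, 10, 8, 12, 9, 2, 4, 7).

Rothe diagram D(w) (33 cells), 10 SE-corners (essential conditions):

[(1, 5, 0), (2, 4, 0), (4, 2, 0), (4, 4, 1), (4, 10, 3), (6, 9, 4), (8, 9, 5), (9, 2, 1), (9, 4, 2), (9, 7, 4)]


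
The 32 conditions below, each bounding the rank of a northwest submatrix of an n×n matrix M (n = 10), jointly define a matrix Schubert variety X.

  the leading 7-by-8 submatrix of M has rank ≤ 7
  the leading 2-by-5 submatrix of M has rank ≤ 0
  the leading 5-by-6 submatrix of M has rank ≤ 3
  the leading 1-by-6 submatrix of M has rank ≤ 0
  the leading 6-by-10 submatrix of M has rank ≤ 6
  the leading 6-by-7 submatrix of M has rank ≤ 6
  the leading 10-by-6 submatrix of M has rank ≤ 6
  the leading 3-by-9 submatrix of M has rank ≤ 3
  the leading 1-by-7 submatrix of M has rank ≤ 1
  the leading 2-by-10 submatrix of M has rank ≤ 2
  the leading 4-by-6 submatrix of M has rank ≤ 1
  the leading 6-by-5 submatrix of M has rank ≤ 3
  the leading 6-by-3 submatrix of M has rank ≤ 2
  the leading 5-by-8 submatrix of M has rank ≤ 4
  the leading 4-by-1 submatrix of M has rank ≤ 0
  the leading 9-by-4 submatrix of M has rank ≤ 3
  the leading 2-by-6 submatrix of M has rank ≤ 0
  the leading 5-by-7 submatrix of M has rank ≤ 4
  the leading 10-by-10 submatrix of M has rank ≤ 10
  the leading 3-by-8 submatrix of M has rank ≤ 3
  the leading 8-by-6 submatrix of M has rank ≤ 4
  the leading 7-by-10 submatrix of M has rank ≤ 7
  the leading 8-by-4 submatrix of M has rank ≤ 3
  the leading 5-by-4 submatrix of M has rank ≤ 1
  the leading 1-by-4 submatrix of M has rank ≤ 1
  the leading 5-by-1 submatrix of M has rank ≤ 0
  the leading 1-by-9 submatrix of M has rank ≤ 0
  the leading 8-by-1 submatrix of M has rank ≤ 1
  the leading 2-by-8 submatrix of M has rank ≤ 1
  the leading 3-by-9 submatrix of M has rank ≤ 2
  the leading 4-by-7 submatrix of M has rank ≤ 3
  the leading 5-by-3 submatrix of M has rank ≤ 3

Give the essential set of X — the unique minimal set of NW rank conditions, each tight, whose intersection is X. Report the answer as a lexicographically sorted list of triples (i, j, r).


Recovering R(i,j) via the rank-extension bound from the 32 conditions:

  i=1: 0 | 0 | 0 | 0 | 0 | 0 | 0 | 0 | 0 | 1
  i=2: 0 | 0 | 0 | 0 | 0 | 0 | 1 | 1 | 1 | 2
  i=3: 0 | 1 | 1 | 1 | 1 | 1 | 2 | 2 | 2 | 3
  i=4: 0 | 1 | 1 | 1 | 1 | 1 | 2 | 3 | 3 | 4
  i=5: 0 | 1 | 1 | 1 | 2 | 2 | 3 | 4 | 4 | 5
  i=6: 1 | 2 | 2 | 2 | 3 | 3 | 4 | 5 | 5 | 6
  i=7: 1 | 2 | 3 | 3 | 4 | 4 | 5 | 6 | 6 | 7
  i=8: 1 | 2 | 3 | 3 | 4 | 4 | 5 | 6 | 7 | 8
  i=9: 1 | 2 | 3 | 3 | 4 | 5 | 6 | 7 | 8 | 9
  i=10: 1 | 2 | 3 | 4 | 5 | 6 | 7 | 8 | 9 | 10

the unique w with this rank table is (10, 7, 2, 8, 5, 1, 3, 9, 6, 4).

D(w) has 27 cells with 7 SE-corners; essential set:

[(1, 9, 0), (2, 6, 0), (4, 6, 1), (5, 1, 0), (5, 4, 1), (8, 6, 4), (9, 4, 3)]


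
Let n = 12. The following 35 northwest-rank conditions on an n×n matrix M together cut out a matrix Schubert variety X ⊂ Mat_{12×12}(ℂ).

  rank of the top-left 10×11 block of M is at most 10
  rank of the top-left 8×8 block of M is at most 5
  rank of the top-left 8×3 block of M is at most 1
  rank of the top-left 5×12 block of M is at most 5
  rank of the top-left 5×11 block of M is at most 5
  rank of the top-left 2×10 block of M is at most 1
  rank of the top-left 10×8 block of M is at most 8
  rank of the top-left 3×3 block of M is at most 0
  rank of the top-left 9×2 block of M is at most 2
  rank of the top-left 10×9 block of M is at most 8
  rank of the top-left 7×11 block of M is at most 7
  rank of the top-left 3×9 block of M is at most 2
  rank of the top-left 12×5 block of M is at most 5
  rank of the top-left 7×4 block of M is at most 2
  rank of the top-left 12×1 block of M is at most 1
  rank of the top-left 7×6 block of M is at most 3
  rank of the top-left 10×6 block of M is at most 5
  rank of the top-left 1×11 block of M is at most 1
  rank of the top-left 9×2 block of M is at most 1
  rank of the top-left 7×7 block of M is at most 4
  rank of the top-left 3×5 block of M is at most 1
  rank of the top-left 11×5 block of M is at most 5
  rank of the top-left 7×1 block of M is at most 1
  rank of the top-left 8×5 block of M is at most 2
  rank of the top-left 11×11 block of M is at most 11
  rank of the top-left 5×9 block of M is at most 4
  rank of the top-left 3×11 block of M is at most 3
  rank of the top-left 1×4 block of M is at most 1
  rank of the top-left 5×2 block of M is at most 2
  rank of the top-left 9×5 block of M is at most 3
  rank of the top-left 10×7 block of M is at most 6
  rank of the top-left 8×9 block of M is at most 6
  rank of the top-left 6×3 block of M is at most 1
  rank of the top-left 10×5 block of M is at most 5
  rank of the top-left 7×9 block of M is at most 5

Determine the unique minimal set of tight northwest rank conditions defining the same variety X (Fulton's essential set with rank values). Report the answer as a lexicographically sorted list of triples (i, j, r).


Propagating the 35 rank bounds to every northwest block:

  R[1]: 0, 0, 0, 1, 1, 1, 1, 1, 1, 1, 1, 1
  R[2]: 0, 0, 0, 1, 1, 1, 1, 1, 1, 1, 2, 2
  R[3]: 0, 0, 0, 1, 1, 2, 2, 2, 2, 2, 3, 3
  R[4]: 1, 1, 1, 2, 2, 3, 3, 3, 3, 3, 4, 4
  R[5]: 1, 1, 1, 2, 2, 3, 4, 4, 4, 4, 5, 5
  R[6]: 1, 1, 1, 2, 2, 3, 4, 5, 5, 5, 6, 6
  R[7]: 1, 1, 1, 2, 2, 3, 4, 5, 5, 6, 7, 7
  R[8]: 1, 1, 1, 2, 2, 3, 4, 5, 6, 7, 8, 8
  R[9]: 1, 1, 2, 3, 3, 4, 5, 6, 7, 8, 9, 9
  R[10]: 1, 2, 3, 4, 4, 5, 6, 7, 8, 9, 10, 10
  R[11]: 1, 2, 3, 4, 5, 6, 7, 8, 9, 10, 11, 11
  R[12]: 1, 2, 3, 4, 5, 6, 7, 8, 9, 10, 11, 12

hence w(1..12) = (4, 11, 6, 1, 7, 8, 10, 9, 3, 2, 5, 12).

7 SE-corners of the 30-cell Rothe diagram give Ess(w):

[(2, 10, 1), (3, 3, 0), (3, 5, 1), (7, 9, 5), (8, 3, 1), (8, 5, 2), (9, 2, 1)]
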